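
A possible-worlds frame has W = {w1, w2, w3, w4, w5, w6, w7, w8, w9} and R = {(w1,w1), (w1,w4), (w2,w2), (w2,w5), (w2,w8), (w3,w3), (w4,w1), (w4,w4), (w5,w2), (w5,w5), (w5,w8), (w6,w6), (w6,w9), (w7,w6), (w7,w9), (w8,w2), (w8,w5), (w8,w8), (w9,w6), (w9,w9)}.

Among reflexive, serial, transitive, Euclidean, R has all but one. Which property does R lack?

reflexive

Reflexive: no — w7 is not related to itself.
Serial: yes — every world has a successor (e.g. w1 R w1).
Transitive: yes — every two-step R-path is closed by a direct edge.
Euclidean: yes — any two successors of a common world are R-related.
Only reflexive fails.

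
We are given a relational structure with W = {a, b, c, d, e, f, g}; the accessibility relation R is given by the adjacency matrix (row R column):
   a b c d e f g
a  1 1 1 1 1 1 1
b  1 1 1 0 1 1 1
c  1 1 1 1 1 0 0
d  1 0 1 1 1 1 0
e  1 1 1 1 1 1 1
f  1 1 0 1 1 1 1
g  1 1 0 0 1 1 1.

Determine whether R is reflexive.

Yes

Reflexive: yes — every world is R-related to itself.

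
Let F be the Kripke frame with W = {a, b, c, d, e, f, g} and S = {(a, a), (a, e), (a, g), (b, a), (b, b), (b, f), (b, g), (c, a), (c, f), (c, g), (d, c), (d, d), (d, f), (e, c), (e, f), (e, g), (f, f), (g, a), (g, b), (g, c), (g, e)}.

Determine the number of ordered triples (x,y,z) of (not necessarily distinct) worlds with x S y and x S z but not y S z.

34

Enumerating: (a,e,a), (a,e,e), (a,g,g), (b,a,b), (b,a,f), (b,f,a), (b,f,b), (b,f,g), (b,g,f), (b,g,g), (c,a,f), (c,f,a), … and 22 more.
Total: 34.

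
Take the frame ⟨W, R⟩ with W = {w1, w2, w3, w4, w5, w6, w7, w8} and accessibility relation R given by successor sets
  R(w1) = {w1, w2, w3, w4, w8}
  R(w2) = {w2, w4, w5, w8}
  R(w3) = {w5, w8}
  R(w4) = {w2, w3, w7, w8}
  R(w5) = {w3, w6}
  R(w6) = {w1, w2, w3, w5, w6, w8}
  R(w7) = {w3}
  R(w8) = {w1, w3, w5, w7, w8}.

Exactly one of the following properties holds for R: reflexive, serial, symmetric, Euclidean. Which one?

serial

Reflexive: no — w3 is not related to itself.
Serial: yes — every world has a successor (e.g. w1 R w1).
Symmetric: no — w1 R w2 but not w2 R w1.
Euclidean: no — w1 R w2 and w1 R w3, but not w2 R w3.
Only serial holds.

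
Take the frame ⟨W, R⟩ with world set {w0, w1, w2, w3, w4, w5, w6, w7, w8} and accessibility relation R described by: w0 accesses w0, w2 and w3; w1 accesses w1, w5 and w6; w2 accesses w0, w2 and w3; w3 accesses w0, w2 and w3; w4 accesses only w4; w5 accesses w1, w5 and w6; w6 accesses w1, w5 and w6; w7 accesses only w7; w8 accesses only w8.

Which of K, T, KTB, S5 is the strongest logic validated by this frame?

S5

Reflexive (axiom T): yes — every world is R-related to itself.
Symmetric (axiom B): yes — every pair in R has its reverse in R.
Euclidean (axiom 5): yes — any two successors of a common world are R-related.
So F validates K, T, KTB, S5. The strongest is S5.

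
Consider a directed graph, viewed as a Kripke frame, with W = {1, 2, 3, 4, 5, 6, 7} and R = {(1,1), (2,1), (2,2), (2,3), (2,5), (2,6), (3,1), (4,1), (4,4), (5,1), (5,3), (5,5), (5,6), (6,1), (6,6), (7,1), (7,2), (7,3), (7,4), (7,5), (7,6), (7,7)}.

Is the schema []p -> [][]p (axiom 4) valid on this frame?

Yes

Axiom 4 corresponds to the accessibility relation being transitive.
Transitive: yes — every two-step R-path is closed by a direct edge.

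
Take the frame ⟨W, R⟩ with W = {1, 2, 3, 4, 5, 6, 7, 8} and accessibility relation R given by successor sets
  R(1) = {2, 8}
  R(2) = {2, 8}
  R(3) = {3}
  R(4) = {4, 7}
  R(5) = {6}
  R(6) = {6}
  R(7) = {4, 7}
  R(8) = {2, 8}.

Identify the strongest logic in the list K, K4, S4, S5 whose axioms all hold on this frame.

K4

Transitive (axiom 4): yes — every two-step R-path is closed by a direct edge.
Reflexive (axiom T): no — 1 is not related to itself.
Euclidean (axiom 5): yes — any two successors of a common world are R-related.
So F validates K, K4; S4 would additionally require R to be reflexive. The strongest is K4.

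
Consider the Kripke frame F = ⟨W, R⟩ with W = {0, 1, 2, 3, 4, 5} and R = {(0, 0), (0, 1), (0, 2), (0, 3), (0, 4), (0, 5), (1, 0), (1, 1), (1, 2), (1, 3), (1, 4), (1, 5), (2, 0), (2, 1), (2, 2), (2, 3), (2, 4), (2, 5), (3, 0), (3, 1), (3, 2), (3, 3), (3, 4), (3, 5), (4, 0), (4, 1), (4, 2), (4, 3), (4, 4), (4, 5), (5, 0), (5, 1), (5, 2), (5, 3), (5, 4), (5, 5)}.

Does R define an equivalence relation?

Yes

Reflexive: yes — every world is R-related to itself.
Symmetric: yes — every pair in R has its reverse in R.
Transitive: yes — every two-step R-path is closed by a direct edge.
So R is an equivalence relation.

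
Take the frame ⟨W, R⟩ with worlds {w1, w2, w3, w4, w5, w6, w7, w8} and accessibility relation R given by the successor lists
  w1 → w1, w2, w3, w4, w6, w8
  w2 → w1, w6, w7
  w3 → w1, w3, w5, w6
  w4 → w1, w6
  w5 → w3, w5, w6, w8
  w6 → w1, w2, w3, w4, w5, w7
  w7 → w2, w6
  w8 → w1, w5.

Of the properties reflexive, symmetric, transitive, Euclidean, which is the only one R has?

symmetric

Reflexive: no — w2 is not related to itself.
Symmetric: yes — every pair in R has its reverse in R.
Transitive: no — w1 R w2 and w2 R w7, but not w1 R w7.
Euclidean: no — w1 R w2 and w1 R w3, but not w2 R w3.
Only symmetric holds.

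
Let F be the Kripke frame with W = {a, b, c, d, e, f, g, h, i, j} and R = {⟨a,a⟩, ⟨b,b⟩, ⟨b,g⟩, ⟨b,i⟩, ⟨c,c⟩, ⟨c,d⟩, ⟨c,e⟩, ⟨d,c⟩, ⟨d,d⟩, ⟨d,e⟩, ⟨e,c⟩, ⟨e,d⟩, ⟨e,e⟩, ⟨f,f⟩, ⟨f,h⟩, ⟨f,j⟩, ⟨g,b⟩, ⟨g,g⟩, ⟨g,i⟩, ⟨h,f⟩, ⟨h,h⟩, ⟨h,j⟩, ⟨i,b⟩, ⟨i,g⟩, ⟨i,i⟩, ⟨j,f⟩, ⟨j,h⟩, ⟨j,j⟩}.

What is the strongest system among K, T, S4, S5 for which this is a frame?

Reflexive (axiom T): yes — every world is R-related to itself.
Transitive (axiom 4): yes — every two-step R-path is closed by a direct edge.
Euclidean (axiom 5): yes — any two successors of a common world are R-related.
So F validates K, T, S4, S5. The strongest is S5.

S5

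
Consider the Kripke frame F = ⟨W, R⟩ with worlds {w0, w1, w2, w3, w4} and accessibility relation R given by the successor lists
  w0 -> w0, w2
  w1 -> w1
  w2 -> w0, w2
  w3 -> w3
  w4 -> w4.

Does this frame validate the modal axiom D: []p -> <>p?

The schema D characterises exactly the serial frames.
Serial: yes — every world has a successor (e.g. w0 R w0).

Yes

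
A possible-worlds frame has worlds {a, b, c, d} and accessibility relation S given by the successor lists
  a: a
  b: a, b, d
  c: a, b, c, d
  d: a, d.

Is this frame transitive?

Yes

Transitive: yes — every two-step S-path is closed by a direct edge.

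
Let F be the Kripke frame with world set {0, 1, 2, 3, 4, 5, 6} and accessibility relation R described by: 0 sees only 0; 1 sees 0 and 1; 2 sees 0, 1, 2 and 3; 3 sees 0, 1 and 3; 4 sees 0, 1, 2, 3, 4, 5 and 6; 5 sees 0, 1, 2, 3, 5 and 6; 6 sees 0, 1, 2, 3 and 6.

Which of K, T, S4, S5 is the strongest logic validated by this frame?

S4

Reflexive (axiom T): yes — every world is R-related to itself.
Transitive (axiom 4): yes — every two-step R-path is closed by a direct edge.
Euclidean (axiom 5): no — 2 R 0 and 2 R 1, but not 0 R 1.
So F validates K, T, S4; S5 would additionally require R to be Euclidean. The strongest is S4.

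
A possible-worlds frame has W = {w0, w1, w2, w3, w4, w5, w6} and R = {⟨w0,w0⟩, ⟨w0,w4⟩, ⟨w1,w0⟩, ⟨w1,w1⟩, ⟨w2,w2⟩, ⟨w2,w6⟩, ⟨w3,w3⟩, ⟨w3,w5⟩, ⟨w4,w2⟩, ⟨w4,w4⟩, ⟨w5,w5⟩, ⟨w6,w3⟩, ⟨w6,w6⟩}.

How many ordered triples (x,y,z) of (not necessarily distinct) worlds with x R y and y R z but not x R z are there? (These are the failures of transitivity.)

Enumerating: (w0,w4,w2), (w1,w0,w4), (w2,w6,w3), (w4,w2,w6), (w6,w3,w5).

5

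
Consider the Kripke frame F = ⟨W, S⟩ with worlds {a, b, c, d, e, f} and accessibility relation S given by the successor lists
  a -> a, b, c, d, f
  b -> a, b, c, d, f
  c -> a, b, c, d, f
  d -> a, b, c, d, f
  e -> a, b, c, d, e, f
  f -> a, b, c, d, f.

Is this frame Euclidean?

No

Euclidean: no — e S a and e S e, but not a S e.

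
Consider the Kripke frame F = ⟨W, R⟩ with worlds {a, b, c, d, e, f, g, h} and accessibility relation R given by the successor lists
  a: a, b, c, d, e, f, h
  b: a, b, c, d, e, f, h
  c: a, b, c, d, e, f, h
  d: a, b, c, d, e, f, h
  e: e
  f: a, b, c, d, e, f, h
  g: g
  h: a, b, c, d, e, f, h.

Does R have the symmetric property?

No

Symmetric: no — a R e but not e R a.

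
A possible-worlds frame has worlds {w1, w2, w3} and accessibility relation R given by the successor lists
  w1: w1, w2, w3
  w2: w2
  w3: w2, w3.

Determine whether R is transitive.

Transitive: yes — every two-step R-path is closed by a direct edge.

Yes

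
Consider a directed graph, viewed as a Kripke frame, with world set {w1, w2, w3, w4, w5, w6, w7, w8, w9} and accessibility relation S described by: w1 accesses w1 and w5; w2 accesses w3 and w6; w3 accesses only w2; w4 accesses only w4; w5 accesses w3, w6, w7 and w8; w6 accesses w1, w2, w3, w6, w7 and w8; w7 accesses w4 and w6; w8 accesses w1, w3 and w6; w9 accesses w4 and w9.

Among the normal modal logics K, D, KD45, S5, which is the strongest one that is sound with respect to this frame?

D

Serial (axiom D): yes — every world has a successor (e.g. w1 S w1).
Euclidean (axiom 5): no — w2 S w3 and w2 S w6, but not w3 S w6.
Transitive (axiom 4): no — w1 S w5 and w5 S w3, but not w1 S w3.
Reflexive (axiom T): no — w2 is not related to itself.
So F validates K, D; KD45 would additionally require S to be Euclidean and transitive. The strongest is D.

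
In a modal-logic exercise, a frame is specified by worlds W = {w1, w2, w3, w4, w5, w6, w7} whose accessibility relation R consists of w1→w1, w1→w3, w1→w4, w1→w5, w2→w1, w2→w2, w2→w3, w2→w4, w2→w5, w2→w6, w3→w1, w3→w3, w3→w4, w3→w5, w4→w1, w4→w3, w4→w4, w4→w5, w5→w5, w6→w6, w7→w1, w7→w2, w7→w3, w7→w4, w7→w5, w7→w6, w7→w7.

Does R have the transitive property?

Yes

Transitive: yes — every two-step R-path is closed by a direct edge.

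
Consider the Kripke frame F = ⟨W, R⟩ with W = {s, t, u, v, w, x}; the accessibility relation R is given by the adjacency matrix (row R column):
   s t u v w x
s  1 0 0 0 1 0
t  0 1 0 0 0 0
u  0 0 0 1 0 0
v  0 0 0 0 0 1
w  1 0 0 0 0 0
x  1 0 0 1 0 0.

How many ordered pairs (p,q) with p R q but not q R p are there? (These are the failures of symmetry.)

Enumerating: (u,v), (x,s).

2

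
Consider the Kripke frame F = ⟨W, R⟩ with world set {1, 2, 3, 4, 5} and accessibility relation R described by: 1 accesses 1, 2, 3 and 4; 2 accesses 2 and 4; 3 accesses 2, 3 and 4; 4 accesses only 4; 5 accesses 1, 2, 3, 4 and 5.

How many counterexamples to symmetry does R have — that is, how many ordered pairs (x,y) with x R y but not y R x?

10

Enumerating: (1,2), (1,3), (1,4), (2,4), (3,2), (3,4), (5,1), (5,2), (5,3), (5,4).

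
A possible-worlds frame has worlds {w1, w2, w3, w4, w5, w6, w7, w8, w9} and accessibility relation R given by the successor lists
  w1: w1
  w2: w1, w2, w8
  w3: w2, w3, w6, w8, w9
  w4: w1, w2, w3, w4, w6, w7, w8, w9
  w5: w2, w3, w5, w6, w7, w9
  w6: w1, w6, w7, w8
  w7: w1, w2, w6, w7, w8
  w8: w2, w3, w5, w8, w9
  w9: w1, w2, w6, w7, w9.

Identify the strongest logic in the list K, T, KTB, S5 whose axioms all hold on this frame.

T

Reflexive (axiom T): yes — every world is R-related to itself.
Symmetric (axiom B): no — w2 R w1 but not w1 R w2.
Euclidean (axiom 5): no — w2 R w1 and w2 R w8, but not w1 R w8.
So F validates K, T; KTB would additionally require R to be symmetric. The strongest is T.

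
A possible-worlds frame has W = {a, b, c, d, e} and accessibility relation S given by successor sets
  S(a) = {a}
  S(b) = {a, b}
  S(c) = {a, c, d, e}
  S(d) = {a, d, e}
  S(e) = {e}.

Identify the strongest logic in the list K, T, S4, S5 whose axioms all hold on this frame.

Reflexive (axiom T): yes — every world is S-related to itself.
Transitive (axiom 4): yes — every two-step S-path is closed by a direct edge.
Euclidean (axiom 5): no — c S a and c S d, but not a S d.
So F validates K, T, S4; S5 would additionally require S to be Euclidean. The strongest is S4.

S4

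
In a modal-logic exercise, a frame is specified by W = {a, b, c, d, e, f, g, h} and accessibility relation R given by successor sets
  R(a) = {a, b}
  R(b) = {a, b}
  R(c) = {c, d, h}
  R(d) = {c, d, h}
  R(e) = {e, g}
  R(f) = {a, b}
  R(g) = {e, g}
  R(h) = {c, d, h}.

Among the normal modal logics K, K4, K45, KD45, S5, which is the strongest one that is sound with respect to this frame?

Transitive (axiom 4): yes — every two-step R-path is closed by a direct edge.
Euclidean (axiom 5): yes — any two successors of a common world are R-related.
Serial (axiom D): yes — every world has a successor (e.g. a R a).
Reflexive (axiom T): no — f is not related to itself.
So F validates K, K4, K45, KD45; S5 would additionally require R to be reflexive. The strongest is KD45.

KD45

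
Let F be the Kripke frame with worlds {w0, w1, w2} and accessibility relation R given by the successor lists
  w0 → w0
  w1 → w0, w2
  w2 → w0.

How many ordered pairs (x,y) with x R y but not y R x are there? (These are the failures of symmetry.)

Enumerating: (w1,w0), (w1,w2), (w2,w0).

3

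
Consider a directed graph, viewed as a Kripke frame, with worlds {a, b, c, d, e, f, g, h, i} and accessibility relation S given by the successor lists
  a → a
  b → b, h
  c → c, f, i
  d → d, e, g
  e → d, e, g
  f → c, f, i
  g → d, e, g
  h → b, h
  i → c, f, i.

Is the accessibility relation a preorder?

Reflexive: yes — every world is S-related to itself.
Transitive: yes — every two-step S-path is closed by a direct edge.
So S is a preorder.

Yes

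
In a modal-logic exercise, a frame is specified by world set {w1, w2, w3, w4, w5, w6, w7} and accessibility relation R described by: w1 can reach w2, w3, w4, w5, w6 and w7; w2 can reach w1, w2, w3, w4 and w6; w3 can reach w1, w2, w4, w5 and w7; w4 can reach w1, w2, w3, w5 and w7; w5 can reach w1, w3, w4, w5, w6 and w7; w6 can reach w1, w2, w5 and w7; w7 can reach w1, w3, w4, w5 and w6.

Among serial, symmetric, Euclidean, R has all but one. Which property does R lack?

Serial: yes — every world has a successor (e.g. w1 R w2).
Symmetric: yes — every pair in R has its reverse in R.
Euclidean: no — w1 R w2 and w1 R w5, but not w2 R w5.
Only Euclidean fails.

Euclidean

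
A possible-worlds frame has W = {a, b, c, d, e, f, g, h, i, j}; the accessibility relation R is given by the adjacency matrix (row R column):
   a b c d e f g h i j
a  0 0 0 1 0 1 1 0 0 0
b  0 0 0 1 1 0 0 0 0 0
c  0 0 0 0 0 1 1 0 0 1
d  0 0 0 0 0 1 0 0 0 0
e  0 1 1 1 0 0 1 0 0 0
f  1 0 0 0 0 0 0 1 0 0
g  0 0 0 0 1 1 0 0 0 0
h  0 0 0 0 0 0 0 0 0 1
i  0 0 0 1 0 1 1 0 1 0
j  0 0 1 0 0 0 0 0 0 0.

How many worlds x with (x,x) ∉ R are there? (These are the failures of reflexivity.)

9

Enumerating: a, b, c, d, e, f, g, h, j.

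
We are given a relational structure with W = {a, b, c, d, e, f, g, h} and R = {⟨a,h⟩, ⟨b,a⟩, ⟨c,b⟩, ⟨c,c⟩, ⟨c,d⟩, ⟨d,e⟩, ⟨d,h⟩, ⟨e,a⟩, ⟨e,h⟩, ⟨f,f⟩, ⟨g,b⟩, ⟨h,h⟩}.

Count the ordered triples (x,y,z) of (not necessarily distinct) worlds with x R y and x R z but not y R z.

Enumerating: (b,a,a), (c,b,b), (c,b,c), (c,b,d), (c,d,b), (c,d,c), (c,d,d), (d,e,e), (d,h,e), (e,a,a), (e,h,a), (g,b,b).

12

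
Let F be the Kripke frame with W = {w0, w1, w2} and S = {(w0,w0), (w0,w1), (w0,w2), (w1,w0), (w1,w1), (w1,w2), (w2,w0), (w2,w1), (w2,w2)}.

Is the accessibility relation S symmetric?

Symmetric: yes — every pair in S has its reverse in S.

Yes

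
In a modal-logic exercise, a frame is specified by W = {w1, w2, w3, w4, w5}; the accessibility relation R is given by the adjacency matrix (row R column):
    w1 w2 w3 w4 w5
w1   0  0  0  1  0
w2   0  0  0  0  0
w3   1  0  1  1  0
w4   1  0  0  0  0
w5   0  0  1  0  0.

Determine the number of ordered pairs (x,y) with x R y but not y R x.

Enumerating: (w3,w1), (w3,w4), (w5,w3).

3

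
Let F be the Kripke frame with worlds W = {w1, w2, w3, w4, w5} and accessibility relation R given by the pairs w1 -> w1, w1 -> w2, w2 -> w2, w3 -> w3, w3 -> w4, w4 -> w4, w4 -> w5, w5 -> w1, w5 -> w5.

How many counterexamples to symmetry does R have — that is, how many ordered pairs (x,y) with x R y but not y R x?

Enumerating: (w1,w2), (w3,w4), (w4,w5), (w5,w1).

4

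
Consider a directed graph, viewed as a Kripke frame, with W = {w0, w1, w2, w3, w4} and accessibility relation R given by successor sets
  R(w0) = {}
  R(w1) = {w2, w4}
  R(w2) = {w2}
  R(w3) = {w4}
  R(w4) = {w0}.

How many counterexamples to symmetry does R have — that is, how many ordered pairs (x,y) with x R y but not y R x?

Enumerating: (w1,w2), (w1,w4), (w3,w4), (w4,w0).

4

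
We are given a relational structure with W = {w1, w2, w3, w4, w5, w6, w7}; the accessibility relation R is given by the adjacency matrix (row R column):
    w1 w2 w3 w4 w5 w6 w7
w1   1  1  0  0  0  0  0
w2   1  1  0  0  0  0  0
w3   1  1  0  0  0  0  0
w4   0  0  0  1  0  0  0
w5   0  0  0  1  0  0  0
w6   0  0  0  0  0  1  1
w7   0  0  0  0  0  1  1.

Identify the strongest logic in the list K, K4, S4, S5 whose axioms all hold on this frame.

Transitive (axiom 4): yes — every two-step R-path is closed by a direct edge.
Reflexive (axiom T): no — w3 is not related to itself.
Euclidean (axiom 5): yes — any two successors of a common world are R-related.
So F validates K, K4; S4 would additionally require R to be reflexive. The strongest is K4.

K4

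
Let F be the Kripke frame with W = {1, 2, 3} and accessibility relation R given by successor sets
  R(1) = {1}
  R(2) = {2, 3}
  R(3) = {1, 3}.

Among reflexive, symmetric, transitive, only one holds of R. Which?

Reflexive: yes — every world is R-related to itself.
Symmetric: no — 2 R 3 but not 3 R 2.
Transitive: no — 2 R 3 and 3 R 1, but not 2 R 1.
Only reflexive holds.

reflexive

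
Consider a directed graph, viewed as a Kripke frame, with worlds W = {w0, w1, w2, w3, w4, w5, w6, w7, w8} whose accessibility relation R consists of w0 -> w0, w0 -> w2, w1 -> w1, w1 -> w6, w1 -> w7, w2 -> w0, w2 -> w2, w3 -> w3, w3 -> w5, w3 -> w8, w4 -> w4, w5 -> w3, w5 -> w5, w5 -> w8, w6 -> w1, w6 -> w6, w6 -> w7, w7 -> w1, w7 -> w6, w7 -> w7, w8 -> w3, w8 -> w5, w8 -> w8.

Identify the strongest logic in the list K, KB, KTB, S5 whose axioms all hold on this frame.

Symmetric (axiom B): yes — every pair in R has its reverse in R.
Reflexive (axiom T): yes — every world is R-related to itself.
Euclidean (axiom 5): yes — any two successors of a common world are R-related.
So F validates K, KB, KTB, S5. The strongest is S5.

S5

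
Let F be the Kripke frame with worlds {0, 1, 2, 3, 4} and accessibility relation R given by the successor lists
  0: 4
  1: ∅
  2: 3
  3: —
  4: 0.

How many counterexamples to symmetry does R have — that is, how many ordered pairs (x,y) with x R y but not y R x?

Enumerating: (2,3).

1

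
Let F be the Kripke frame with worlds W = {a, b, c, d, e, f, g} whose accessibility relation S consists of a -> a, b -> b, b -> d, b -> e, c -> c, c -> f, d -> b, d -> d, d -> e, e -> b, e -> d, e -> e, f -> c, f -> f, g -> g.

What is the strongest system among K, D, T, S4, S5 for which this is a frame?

S5

Serial (axiom D): yes — every world has a successor (e.g. a S a).
Reflexive (axiom T): yes — every world is S-related to itself.
Transitive (axiom 4): yes — every two-step S-path is closed by a direct edge.
Euclidean (axiom 5): yes — any two successors of a common world are S-related.
So F validates K, D, T, S4, S5. The strongest is S5.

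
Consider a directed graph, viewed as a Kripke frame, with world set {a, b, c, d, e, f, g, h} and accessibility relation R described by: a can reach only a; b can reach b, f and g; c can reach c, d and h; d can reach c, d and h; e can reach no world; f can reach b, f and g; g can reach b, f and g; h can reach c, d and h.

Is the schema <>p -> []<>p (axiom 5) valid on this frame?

Axiom 5 corresponds to the accessibility relation being Euclidean.
Euclidean: yes — any two successors of a common world are R-related.

Yes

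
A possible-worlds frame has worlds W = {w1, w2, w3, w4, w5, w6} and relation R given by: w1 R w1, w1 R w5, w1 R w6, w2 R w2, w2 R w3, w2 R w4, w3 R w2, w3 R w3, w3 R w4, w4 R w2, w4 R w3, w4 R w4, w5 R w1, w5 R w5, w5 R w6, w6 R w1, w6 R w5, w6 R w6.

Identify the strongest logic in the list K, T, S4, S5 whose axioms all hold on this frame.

Reflexive (axiom T): yes — every world is R-related to itself.
Transitive (axiom 4): yes — every two-step R-path is closed by a direct edge.
Euclidean (axiom 5): yes — any two successors of a common world are R-related.
So F validates K, T, S4, S5. The strongest is S5.

S5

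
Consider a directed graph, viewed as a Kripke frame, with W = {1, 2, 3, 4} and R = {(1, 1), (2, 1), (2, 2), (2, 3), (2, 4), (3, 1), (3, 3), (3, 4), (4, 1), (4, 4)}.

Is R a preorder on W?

Yes

Reflexive: yes — every world is R-related to itself.
Transitive: yes — every two-step R-path is closed by a direct edge.
So R is a preorder.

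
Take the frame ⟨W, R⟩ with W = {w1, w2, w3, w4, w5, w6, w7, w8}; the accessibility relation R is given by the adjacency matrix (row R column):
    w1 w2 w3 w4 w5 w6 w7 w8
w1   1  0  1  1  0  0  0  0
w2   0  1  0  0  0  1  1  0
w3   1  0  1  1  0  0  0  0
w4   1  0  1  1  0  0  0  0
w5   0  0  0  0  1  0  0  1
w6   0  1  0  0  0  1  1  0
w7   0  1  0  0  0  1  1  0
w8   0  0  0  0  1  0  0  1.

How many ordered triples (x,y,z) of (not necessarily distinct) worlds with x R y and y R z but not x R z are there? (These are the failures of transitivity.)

R is transitive; there are no such tuples.

0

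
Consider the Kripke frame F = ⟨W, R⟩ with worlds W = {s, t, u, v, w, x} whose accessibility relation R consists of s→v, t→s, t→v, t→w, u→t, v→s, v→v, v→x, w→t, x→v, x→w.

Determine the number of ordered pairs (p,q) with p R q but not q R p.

Enumerating: (t,s), (t,v), (u,t), (x,w).

4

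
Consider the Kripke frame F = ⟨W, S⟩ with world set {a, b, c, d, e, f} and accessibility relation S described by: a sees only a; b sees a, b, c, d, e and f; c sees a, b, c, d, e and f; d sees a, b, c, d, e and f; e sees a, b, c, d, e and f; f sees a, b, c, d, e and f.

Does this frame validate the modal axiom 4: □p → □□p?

Yes

The schema 4 characterises exactly the transitive frames.
Transitive: yes — every two-step S-path is closed by a direct edge.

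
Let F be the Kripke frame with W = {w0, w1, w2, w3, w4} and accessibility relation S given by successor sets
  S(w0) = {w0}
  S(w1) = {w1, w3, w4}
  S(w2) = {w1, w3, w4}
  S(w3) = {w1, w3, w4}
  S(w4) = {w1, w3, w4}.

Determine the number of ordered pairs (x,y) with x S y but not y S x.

Enumerating: (w2,w1), (w2,w3), (w2,w4).

3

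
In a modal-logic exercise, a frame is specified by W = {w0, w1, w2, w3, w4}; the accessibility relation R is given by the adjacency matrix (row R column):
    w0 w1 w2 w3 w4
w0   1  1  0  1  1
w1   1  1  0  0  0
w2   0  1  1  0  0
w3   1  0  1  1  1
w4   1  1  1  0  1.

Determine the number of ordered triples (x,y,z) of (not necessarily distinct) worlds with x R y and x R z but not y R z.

15

Enumerating: (w0,w1,w3), (w0,w1,w4), (w0,w3,w1), (w0,w4,w3), (w2,w1,w2), (w3,w0,w2), (w3,w2,w0), (w3,w2,w3), (w3,w2,w4), (w3,w4,w3), (w4,w0,w2), (w4,w1,w2), (w4,w1,w4), (w4,w2,w0), (w4,w2,w4).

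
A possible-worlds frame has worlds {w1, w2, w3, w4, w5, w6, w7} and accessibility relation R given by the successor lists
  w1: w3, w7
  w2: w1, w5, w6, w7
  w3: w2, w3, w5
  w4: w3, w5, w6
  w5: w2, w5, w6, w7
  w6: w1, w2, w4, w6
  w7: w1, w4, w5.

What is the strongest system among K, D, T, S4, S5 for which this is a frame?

Serial (axiom D): yes — every world has a successor (e.g. w1 R w3).
Reflexive (axiom T): no — w1 is not related to itself.
Transitive (axiom 4): no — w1 R w3 and w3 R w2, but not w1 R w2.
Euclidean (axiom 5): no — w1 R w3 and w1 R w7, but not w3 R w7.
So F validates K, D; T would additionally require R to be reflexive. The strongest is D.

D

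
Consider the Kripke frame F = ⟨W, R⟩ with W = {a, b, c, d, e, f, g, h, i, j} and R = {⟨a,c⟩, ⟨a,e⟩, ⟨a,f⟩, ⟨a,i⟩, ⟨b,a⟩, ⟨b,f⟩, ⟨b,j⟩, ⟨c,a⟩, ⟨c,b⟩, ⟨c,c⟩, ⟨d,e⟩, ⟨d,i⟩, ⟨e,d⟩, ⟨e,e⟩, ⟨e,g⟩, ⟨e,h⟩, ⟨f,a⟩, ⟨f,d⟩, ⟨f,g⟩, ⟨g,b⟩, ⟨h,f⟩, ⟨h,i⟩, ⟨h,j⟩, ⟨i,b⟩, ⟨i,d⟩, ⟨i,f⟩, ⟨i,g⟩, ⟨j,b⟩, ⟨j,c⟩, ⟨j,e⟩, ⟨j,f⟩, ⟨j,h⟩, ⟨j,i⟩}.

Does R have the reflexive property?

Reflexive: no — a is not related to itself.

No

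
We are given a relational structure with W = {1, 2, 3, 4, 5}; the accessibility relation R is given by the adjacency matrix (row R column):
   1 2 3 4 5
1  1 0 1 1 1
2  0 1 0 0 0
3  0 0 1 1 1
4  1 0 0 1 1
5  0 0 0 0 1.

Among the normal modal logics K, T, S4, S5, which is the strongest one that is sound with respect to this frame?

Reflexive (axiom T): yes — every world is R-related to itself.
Transitive (axiom 4): no — 3 R 4 and 4 R 1, but not 3 R 1.
Euclidean (axiom 5): no — 1 R 4 and 1 R 3, but not 4 R 3.
So F validates K, T; S4 would additionally require R to be transitive. The strongest is T.

T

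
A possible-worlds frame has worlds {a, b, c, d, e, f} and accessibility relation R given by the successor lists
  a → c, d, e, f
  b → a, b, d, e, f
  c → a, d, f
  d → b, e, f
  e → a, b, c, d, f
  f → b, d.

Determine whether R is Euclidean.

No

Euclidean: no — a R c and a R e, but not c R e.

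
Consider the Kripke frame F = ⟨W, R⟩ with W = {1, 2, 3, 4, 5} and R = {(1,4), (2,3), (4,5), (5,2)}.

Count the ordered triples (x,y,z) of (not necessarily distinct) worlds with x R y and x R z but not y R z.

Enumerating: (1,4,4), (2,3,3), (4,5,5), (5,2,2).

4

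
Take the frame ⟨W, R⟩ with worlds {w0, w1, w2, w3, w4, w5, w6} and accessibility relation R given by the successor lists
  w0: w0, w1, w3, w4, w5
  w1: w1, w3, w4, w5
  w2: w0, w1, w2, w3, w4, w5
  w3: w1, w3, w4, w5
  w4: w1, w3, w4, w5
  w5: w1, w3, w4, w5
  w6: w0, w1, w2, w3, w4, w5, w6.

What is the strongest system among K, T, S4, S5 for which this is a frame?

Reflexive (axiom T): yes — every world is R-related to itself.
Transitive (axiom 4): yes — every two-step R-path is closed by a direct edge.
Euclidean (axiom 5): no — w2 R w1 and w2 R w0, but not w1 R w0.
So F validates K, T, S4; S5 would additionally require R to be Euclidean. The strongest is S4.

S4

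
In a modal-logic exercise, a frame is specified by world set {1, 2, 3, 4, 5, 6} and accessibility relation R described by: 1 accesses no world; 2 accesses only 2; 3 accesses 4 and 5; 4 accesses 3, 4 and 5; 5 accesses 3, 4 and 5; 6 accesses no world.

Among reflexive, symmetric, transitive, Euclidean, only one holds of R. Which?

Reflexive: no — 1 is not related to itself.
Symmetric: yes — every pair in R has its reverse in R.
Transitive: no — 3 R 4 and 4 R 3, but not 3 R 3.
Euclidean: no — 4 R 3 and 4 R 3, but not 3 R 3.
Only symmetric holds.

symmetric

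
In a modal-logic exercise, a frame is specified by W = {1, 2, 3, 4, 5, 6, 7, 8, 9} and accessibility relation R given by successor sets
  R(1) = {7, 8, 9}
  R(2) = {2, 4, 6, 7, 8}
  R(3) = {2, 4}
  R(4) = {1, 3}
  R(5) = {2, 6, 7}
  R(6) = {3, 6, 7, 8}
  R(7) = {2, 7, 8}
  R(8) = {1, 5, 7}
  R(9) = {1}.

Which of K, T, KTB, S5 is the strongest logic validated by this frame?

Reflexive (axiom T): no — 1 is not related to itself.
Symmetric (axiom B): no — 1 R 7 but not 7 R 1.
Euclidean (axiom 5): no — 1 R 7 and 1 R 9, but not 7 R 9.
So F validates K; T would additionally require R to be reflexive. The strongest is K.

K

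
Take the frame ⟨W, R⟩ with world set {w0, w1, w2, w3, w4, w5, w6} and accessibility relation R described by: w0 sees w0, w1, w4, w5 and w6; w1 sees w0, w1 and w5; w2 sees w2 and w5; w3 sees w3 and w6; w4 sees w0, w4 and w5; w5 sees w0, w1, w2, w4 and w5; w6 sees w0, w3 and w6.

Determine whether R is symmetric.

Symmetric: yes — every pair in R has its reverse in R.

Yes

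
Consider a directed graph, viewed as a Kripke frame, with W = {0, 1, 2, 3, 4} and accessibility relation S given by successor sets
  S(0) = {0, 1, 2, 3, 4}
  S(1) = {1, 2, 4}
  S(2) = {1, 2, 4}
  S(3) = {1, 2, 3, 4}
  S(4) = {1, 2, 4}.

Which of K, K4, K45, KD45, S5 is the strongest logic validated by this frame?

Transitive (axiom 4): yes — every two-step S-path is closed by a direct edge.
Euclidean (axiom 5): no — 0 S 1 and 0 S 3, but not 1 S 3.
Serial (axiom D): yes — every world has a successor (e.g. 0 S 0).
Reflexive (axiom T): yes — every world is S-related to itself.
So F validates K, K4; K45 would additionally require S to be Euclidean. The strongest is K4.

K4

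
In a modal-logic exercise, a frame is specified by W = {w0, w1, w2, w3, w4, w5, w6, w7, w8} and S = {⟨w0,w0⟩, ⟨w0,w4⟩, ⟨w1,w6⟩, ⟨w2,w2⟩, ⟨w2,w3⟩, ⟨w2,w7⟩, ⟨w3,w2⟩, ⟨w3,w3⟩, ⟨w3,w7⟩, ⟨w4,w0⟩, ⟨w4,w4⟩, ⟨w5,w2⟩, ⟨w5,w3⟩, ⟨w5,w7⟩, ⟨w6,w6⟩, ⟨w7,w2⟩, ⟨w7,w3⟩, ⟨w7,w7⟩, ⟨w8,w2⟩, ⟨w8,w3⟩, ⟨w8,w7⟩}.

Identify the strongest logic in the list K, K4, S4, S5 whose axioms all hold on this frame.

Transitive (axiom 4): yes — every two-step S-path is closed by a direct edge.
Reflexive (axiom T): no — w1 is not related to itself.
Euclidean (axiom 5): yes — any two successors of a common world are S-related.
So F validates K, K4; S4 would additionally require S to be reflexive. The strongest is K4.

K4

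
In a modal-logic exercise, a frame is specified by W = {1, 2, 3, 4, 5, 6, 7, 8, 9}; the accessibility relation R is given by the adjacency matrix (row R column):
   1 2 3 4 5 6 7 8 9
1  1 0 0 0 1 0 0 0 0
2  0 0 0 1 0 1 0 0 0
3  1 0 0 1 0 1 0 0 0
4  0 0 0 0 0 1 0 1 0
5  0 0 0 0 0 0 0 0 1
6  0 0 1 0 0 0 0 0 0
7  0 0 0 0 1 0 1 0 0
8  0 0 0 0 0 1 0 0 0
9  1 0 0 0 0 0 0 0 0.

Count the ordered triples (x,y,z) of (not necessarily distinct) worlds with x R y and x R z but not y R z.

Enumerating: (1,5,1), (1,5,5), (2,4,4), (2,6,4), (2,6,6), (3,1,4), (3,1,6), (3,4,1), (3,4,4), (3,6,1), (3,6,4), (3,6,6), … and 8 more.
Total: 20.

20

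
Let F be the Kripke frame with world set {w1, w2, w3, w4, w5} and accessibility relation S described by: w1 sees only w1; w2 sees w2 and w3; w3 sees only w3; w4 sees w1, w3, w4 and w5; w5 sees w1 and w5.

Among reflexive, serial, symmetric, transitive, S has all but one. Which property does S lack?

Reflexive: yes — every world is S-related to itself.
Serial: yes — every world has a successor (e.g. w1 S w1).
Symmetric: no — w2 S w3 but not w3 S w2.
Transitive: yes — every two-step S-path is closed by a direct edge.
Only symmetric fails.

symmetric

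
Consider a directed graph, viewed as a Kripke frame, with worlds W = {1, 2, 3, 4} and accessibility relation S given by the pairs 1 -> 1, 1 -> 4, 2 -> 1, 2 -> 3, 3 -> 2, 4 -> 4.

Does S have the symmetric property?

Symmetric: no — 1 S 4 but not 4 S 1.

No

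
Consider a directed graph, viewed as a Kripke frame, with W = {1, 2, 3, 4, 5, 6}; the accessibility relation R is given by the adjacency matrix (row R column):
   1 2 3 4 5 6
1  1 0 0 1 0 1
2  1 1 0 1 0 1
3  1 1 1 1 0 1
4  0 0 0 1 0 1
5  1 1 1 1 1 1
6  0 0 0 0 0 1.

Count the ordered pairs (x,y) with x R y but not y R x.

15

Enumerating: (1,4), (1,6), (2,1), (2,4), (2,6), (3,1), (3,2), (3,4), (3,6), (4,6), (5,1), (5,2), (5,3), (5,4), (5,6).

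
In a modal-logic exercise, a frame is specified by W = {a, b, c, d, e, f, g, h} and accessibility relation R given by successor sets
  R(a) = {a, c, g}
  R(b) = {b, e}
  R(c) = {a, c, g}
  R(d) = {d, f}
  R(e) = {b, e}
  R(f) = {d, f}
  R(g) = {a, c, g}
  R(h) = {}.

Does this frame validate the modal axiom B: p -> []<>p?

Axiom B corresponds to the accessibility relation being symmetric.
Symmetric: yes — every pair in R has its reverse in R.

Yes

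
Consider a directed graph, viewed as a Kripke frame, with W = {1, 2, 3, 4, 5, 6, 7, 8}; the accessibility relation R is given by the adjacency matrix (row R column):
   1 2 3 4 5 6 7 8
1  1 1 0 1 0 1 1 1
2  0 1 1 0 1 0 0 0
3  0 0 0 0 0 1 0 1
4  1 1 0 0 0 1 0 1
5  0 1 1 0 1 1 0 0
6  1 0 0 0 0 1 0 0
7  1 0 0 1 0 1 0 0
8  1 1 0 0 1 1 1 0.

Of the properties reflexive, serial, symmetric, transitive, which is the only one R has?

serial

Reflexive: no — 3 is not related to itself.
Serial: yes — every world has a successor (e.g. 1 R 1).
Symmetric: no — 1 R 2 but not 2 R 1.
Transitive: no — 1 R 2 and 2 R 3, but not 1 R 3.
Only serial holds.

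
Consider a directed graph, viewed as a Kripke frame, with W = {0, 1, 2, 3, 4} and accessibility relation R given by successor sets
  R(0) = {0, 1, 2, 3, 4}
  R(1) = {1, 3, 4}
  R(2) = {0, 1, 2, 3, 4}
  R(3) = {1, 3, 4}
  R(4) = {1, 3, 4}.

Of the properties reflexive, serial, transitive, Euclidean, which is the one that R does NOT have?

Euclidean

Reflexive: yes — every world is R-related to itself.
Serial: yes — every world has a successor (e.g. 0 R 0).
Transitive: yes — every two-step R-path is closed by a direct edge.
Euclidean: no — 0 R 1 and 0 R 2, but not 1 R 2.
Only Euclidean fails.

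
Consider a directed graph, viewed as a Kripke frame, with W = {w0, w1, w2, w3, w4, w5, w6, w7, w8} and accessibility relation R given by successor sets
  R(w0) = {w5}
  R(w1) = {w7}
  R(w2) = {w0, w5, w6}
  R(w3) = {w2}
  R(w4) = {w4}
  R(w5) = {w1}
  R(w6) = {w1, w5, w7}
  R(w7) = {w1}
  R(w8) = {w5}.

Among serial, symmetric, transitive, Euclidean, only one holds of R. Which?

serial

Serial: yes — every world has a successor (e.g. w0 R w5).
Symmetric: no — w0 R w5 but not w5 R w0.
Transitive: no — w0 R w5 and w5 R w1, but not w0 R w1.
Euclidean: no — w2 R w0 and w2 R w6, but not w0 R w6.
Only serial holds.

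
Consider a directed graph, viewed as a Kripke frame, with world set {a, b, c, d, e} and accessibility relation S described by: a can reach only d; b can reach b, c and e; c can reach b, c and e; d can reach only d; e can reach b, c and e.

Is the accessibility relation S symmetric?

Symmetric: no — a S d but not d S a.

No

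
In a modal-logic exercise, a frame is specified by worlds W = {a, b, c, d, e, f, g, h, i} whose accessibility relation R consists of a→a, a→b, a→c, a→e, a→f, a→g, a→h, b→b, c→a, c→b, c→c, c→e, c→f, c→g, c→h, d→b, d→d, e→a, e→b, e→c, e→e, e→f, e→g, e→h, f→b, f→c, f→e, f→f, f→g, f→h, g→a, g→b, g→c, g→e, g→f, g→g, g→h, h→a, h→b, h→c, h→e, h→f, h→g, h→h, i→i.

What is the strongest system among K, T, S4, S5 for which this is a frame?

Reflexive (axiom T): yes — every world is R-related to itself.
Transitive (axiom 4): no — f R c and c R a, but not f R a.
Euclidean (axiom 5): no — a R b and a R c, but not b R c.
So F validates K, T; S4 would additionally require R to be transitive. The strongest is T.

T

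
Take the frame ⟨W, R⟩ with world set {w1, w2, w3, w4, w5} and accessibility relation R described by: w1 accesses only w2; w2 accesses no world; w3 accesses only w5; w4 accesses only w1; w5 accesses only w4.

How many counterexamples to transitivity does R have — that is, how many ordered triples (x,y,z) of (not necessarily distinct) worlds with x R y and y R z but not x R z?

Enumerating: (w3,w5,w4), (w4,w1,w2), (w5,w4,w1).

3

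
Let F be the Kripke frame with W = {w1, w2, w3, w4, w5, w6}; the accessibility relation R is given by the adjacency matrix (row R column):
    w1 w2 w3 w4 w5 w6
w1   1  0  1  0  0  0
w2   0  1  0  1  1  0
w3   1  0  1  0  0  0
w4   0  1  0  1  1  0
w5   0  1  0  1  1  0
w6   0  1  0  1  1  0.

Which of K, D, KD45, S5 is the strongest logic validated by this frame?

KD45

Serial (axiom D): yes — every world has a successor (e.g. w1 R w1).
Euclidean (axiom 5): yes — any two successors of a common world are R-related.
Transitive (axiom 4): yes — every two-step R-path is closed by a direct edge.
Reflexive (axiom T): no — w6 is not related to itself.
So F validates K, D, KD45; S5 would additionally require R to be reflexive. The strongest is KD45.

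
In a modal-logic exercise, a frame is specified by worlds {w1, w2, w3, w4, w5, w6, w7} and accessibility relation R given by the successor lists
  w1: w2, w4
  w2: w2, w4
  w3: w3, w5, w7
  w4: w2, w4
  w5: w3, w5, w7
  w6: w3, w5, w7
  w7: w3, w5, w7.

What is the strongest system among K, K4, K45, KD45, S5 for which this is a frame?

KD45

Transitive (axiom 4): yes — every two-step R-path is closed by a direct edge.
Euclidean (axiom 5): yes — any two successors of a common world are R-related.
Serial (axiom D): yes — every world has a successor (e.g. w1 R w2).
Reflexive (axiom T): no — w1 is not related to itself.
So F validates K, K4, K45, KD45; S5 would additionally require R to be reflexive. The strongest is KD45.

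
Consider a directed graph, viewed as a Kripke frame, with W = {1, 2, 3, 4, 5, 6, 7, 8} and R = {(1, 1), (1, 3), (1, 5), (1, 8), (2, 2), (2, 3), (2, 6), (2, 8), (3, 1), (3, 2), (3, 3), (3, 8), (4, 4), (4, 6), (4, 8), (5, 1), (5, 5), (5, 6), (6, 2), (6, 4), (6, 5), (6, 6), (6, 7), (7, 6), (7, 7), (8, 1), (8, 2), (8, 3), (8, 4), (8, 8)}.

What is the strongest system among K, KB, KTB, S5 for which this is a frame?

Symmetric (axiom B): yes — every pair in R has its reverse in R.
Reflexive (axiom T): yes — every world is R-related to itself.
Euclidean (axiom 5): no — 1 R 3 and 1 R 5, but not 3 R 5.
So F validates K, KB, KTB; S5 would additionally require R to be Euclidean. The strongest is KTB.

KTB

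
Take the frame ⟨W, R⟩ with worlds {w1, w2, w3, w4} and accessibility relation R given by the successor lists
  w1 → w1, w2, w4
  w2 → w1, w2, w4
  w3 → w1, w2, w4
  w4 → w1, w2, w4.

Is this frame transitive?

Transitive: yes — every two-step R-path is closed by a direct edge.

Yes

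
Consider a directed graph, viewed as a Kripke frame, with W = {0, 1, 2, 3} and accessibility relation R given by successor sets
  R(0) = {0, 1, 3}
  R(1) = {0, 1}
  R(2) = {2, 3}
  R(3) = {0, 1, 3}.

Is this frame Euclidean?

No

Euclidean: no — 0 R 1 and 0 R 3, but not 1 R 3.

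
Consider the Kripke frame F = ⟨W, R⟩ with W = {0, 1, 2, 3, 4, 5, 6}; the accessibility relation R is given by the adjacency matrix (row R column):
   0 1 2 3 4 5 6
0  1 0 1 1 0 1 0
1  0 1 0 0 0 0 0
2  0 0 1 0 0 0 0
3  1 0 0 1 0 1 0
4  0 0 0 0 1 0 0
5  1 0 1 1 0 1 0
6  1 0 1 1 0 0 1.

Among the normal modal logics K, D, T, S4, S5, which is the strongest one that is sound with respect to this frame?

T

Serial (axiom D): yes — every world has a successor (e.g. 0 R 0).
Reflexive (axiom T): yes — every world is R-related to itself.
Transitive (axiom 4): no — 3 R 0 and 0 R 2, but not 3 R 2.
Euclidean (axiom 5): no — 0 R 2 and 0 R 3, but not 2 R 3.
So F validates K, D, T; S4 would additionally require R to be transitive. The strongest is T.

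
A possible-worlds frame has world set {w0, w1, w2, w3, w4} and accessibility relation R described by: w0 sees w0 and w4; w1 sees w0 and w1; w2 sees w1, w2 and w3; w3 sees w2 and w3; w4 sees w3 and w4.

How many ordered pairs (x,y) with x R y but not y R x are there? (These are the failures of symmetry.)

4

Enumerating: (w0,w4), (w1,w0), (w2,w1), (w4,w3).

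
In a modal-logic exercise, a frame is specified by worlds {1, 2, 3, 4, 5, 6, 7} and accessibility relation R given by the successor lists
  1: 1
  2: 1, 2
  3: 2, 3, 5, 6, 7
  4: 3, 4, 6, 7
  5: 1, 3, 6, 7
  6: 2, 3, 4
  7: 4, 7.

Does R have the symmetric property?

No

Symmetric: no — 2 R 1 but not 1 R 2.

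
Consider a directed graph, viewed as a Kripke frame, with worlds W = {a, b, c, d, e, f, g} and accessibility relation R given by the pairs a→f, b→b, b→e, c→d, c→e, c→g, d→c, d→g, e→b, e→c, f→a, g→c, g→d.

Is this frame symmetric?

Yes

Symmetric: yes — every pair in R has its reverse in R.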